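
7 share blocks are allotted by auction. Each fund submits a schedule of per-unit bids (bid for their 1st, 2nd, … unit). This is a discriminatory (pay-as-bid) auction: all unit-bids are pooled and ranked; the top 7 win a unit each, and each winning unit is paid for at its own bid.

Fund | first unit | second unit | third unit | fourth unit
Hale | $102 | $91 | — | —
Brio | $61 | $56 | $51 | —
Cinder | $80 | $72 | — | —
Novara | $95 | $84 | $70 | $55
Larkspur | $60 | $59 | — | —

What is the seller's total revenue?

Pooled unit-bids ranked (top 7): 102 (Hale-1), 95 (Novara-1), 91 (Hale-2), 84 (Novara-2), 80 (Cinder-1), 72 (Cinder-2), 70 (Novara-3)
Next rejected bid: $61 (not a price — pay-as-bid).
Each winning unit pays its own bid.
Revenue = 102 + 95 + 91 + 84 + 80 + 72 + 70 = $594.

Total revenue: $594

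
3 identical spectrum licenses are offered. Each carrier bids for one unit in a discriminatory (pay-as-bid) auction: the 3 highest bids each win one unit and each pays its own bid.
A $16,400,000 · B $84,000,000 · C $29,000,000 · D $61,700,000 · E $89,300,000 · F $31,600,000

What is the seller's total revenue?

Total revenue: $235,000,000

Bids ranked high→low: 89,300,000 (E), 84,000,000 (B), 61,700,000 (D), 31,600,000 (F), 29,000,000 (C), …
Winners (3 units): E, B, D.
Total revenue = 89,300,000 + 84,000,000 + 61,700,000 = $235,000,000.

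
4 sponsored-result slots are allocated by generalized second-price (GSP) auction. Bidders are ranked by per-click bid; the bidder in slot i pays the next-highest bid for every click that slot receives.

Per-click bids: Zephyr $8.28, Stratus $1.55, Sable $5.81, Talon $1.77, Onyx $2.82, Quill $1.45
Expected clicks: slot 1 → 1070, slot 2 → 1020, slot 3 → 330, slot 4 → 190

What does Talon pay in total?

Ranked by bid: $8.28 (Zephyr) > $5.81 (Sable) > $2.82 (Onyx) > $1.77 (Talon) > $1.55 (Stratus) > …
Talon holds slot 4 → pays next bid $1.55 × 190 clicks = $294.50.

Talon pays $294.50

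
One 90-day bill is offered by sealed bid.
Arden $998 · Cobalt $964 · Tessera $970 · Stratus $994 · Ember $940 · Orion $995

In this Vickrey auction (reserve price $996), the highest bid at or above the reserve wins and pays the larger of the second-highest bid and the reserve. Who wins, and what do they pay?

Sorting bids: 998 (Arden) > 995 (Orion) > 994 (Stratus) > 970 (Tessera) > 964 (Cobalt) > 940 (Ember)
Arden has the top bid at or above the reserve ($998).
max(second-highest $995, reserve $996) = $996.

Arden pays $996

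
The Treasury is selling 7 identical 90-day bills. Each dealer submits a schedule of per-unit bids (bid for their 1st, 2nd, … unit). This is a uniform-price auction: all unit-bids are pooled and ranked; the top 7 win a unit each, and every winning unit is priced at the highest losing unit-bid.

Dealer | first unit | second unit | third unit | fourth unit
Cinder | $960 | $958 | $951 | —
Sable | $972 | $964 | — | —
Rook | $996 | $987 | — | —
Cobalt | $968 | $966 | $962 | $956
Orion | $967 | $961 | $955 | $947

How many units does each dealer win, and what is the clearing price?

Cobalt 2, Orion 1, Rook 2, Sable 2; clearing price $962

All unit-bids, highest first — top 7: 996 (Rook-1), 987 (Rook-2), 972 (Sable-1), 968 (Cobalt-1), 967 (Orion-1), 966 (Cobalt-2), 964 (Sable-2)
Highest rejected unit-bid = $962.
Allocation: Cobalt 2, Orion 1, Rook 2, Sable 2.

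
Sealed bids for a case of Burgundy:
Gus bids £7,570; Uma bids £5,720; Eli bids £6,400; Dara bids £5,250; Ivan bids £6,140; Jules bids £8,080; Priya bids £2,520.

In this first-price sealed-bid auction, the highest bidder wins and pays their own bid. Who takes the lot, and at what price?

Jules pays £8,080

Bids ranked: 8,080 (Jules) > 7,570 (Gus) > 6,400 (Eli) > 6,140 (Ivan) > 5,720 (Uma) > 5,250 (Dara) > …
Jules is highest → pays own bid, £8,080.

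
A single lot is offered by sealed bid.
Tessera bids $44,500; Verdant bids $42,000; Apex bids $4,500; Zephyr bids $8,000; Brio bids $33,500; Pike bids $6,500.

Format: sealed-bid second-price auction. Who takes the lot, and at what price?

Sorting bids: 44,500 (Tessera) > 42,000 (Verdant) > 33,500 (Brio) > 8,000 (Zephyr) > 6,500 (Pike) > 4,500 (Apex)
Tessera is highest; pays the second-highest bid, $42,000.

Tessera pays $42,000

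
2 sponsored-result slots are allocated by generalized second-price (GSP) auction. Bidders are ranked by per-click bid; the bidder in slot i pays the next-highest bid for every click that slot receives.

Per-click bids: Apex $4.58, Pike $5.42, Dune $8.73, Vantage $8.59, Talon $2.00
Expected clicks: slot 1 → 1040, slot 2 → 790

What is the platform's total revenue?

Ranked by bid: $8.73 (Dune) > $8.59 (Vantage) > $5.42 (Pike) > …
Slot 1: Dune pays $8.59 × 1040 = $8933.60
Slot 2: Vantage pays $5.42 × 790 = $4281.80
Total = $13215.40

Total revenue: $13215.40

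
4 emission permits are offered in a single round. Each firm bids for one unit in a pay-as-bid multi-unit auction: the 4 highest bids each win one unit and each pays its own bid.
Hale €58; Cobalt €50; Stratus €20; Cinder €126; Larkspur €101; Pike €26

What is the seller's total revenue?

Total revenue: €335

Sorting: 126 (Cinder), 101 (Larkspur), 58 (Hale), 50 (Cobalt), 26 (Pike), 20 (Stratus)
Top 4: Cinder, Larkspur, Hale, Cobalt.
Total revenue = 126 + 101 + 58 + 50 = €335.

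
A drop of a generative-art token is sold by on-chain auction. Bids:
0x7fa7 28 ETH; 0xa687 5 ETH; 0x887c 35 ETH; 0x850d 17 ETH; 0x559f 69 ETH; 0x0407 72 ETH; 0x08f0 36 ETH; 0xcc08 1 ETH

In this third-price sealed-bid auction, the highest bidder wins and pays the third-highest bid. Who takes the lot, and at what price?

Sorting bids: 72 (0x0407) > 69 (0x559f) > 36 (0x08f0) > 35 (0x887c) > 28 (0x7fa7) > 17 (0x850d) > …
0x0407 wins; payment is bid #3 in the ranking = 36 ETH.

0x0407 pays 36 ETH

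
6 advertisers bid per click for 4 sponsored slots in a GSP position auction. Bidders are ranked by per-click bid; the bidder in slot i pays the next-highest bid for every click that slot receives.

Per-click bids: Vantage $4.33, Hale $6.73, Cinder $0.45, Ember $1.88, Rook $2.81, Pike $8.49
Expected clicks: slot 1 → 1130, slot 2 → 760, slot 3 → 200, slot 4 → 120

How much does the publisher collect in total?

Per-click bids in order: $8.49 (Pike) > $6.73 (Hale) > $4.33 (Vantage) > $2.81 (Rook) > $1.88 (Ember) > …
Slot 1: Pike pays $6.73 × 1130 = $7604.90
Slot 2: Hale pays $4.33 × 760 = $3290.80
Slot 3: Vantage pays $2.81 × 200 = $562.00
Slot 4: Rook pays $1.88 × 120 = $225.60
Total = $11683.30

Total revenue: $11683.30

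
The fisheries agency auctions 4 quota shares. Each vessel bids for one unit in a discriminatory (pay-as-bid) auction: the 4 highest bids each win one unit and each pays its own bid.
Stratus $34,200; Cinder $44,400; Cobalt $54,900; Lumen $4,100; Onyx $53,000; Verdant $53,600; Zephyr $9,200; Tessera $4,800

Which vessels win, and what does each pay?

Cobalt $54,900, Verdant $53,600, Onyx $53,000, Cinder $44,400

Bids ranked high→low: 54,900 (Cobalt), 53,600 (Verdant), 53,000 (Onyx), 44,400 (Cinder), 34,200 (Stratus), 9,200 (Zephyr), …
Top 4: Cobalt, Verdant, Onyx, Cinder.
Each winner pays its own bid: Cobalt $54,900, Verdant $53,600, Onyx $53,000, Cinder $44,400.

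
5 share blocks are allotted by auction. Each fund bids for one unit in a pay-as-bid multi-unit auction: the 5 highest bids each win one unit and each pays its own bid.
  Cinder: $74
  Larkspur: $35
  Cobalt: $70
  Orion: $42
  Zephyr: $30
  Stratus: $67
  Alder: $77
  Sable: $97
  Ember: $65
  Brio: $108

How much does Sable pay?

Sable pays $97

Sorting: 108 (Brio), 97 (Sable), 77 (Alder), 74 (Cinder), 70 (Cobalt), 67 (Stratus), 65 (Ember), …
The 5 highest are Brio, Sable, Alder, Cinder, Cobalt.
Sable wins → own bid $97.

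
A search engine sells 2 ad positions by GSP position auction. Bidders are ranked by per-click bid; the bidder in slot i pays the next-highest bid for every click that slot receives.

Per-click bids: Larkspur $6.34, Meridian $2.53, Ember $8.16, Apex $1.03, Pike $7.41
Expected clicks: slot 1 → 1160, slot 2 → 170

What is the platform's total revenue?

Sorting advertisers: $8.16 (Ember) > $7.41 (Pike) > $6.34 (Larkspur) > …
Slot 1: Ember pays $7.41 × 1160 = $8595.60
Slot 2: Pike pays $6.34 × 170 = $1077.80
Total = $9673.40

Total revenue: $9673.40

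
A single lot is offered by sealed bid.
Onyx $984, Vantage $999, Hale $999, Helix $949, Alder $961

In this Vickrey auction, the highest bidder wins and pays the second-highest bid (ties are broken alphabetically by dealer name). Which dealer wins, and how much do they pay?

Sorting bids: 999 (Hale) > 999 (Vantage) > 984 (Onyx) > 961 (Alder) > 949 (Helix)
Hale and Vantage tie at $999; tie-break gives it to Hale.
Second-price: Hale pays Vantage's bid of $999.

Hale pays $999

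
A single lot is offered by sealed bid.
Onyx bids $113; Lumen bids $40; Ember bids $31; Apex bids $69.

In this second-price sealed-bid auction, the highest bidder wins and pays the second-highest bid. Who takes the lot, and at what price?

Bids ranked: 113 (Onyx) > 69 (Apex) > 40 (Lumen) > 31 (Ember)
Second-price: Onyx pays Apex's bid of $69.

Onyx pays $69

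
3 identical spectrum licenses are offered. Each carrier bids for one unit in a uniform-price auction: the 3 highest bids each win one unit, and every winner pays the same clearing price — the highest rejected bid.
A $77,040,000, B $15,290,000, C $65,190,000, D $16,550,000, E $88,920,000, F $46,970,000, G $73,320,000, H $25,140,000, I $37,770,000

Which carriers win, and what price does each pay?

E, A, G; each pays $65,190,000

Bids ranked high→low: 88,920,000 (E), 77,040,000 (A), 73,320,000 (G), 65,190,000 (C), 46,970,000 (F), …
The 3 highest are E, A, G.
Highest unsuccessful bid: $65,190,000 → clearing price.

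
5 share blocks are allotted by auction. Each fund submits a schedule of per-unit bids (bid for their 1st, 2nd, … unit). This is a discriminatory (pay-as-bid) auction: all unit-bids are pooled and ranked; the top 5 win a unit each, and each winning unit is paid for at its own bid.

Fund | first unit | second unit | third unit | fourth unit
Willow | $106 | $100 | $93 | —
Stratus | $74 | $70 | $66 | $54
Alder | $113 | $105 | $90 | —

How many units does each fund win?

Merging the schedules and taking the best 5: 113 (Alder-1), 106 (Willow-1), 105 (Alder-2), 100 (Willow-2), 93 (Willow-3)
Next rejected bid: $90 (not a price — pay-as-bid).
Allocation: Alder 2, Willow 3.

Alder 2, Willow 3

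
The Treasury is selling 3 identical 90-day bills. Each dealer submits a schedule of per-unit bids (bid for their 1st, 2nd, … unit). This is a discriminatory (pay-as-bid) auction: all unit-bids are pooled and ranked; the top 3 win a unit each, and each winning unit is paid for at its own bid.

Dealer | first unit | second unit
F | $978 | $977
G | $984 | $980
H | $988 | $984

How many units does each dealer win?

G 1, H 2

Pooled unit-bids ranked (top 3): 988 (H-1), 984 (G-1), 984 (H-2)
Next rejected bid: $980 (not a price — pay-as-bid).
Allocation: G 1, H 2.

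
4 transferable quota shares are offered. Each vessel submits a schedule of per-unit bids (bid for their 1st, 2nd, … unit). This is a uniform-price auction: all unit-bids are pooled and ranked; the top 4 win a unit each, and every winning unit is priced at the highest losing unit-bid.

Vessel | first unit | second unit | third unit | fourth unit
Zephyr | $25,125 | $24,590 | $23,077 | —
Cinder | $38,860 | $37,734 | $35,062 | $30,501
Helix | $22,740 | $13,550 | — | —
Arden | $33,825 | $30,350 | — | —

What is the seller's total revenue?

Pooled unit-bids ranked (top 4): 38,860 (Cinder-1), 37,734 (Cinder-2), 35,062 (Cinder-3), 33,825 (Arden-1)
First bid not allocated: $30,501.
Allocation: Arden 1, Cinder 3. Every unit priced at $30,501.
Revenue = 4 × 30,501 = $122,004.

Total revenue: $122,004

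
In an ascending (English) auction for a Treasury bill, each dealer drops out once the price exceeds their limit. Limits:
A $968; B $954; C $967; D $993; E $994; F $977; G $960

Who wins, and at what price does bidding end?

Open ascending-bid auction: the price rises until one bidder remains; the winner pays the price at which the last rival dropped out.
Sorting limits: 994 (E) > 993 (D) > 977 (F) > 968 (A) > 967 (C) > 960 (G) > …
Once the price passes $993, only E is left; the hammer falls at D's limit of $993.

E wins at $993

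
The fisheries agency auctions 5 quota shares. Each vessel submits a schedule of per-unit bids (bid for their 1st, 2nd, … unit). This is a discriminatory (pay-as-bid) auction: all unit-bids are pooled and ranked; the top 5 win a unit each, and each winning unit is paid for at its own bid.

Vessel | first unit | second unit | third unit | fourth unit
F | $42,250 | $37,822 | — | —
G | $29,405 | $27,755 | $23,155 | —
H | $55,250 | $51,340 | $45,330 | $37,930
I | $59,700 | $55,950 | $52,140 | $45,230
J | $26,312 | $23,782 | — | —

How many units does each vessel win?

Merging the schedules and taking the best 5: 59,700 (I-1), 55,950 (I-2), 55,250 (H-1), 52,140 (I-3), 51,340 (H-2)
Next rejected bid: $45,330 (not a price — pay-as-bid).
Allocation: H 2, I 3.

H 2, I 3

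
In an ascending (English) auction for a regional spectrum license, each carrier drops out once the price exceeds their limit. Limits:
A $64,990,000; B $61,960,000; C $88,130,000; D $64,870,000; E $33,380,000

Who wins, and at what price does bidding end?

C wins at $64,990,000

Limits ranked: 88,130,000 (C) > 64,990,000 (A) > 64,870,000 (D) > 61,960,000 (B) > 33,380,000 (E)
Bidding ends when A exits at $64,990,000; C takes it.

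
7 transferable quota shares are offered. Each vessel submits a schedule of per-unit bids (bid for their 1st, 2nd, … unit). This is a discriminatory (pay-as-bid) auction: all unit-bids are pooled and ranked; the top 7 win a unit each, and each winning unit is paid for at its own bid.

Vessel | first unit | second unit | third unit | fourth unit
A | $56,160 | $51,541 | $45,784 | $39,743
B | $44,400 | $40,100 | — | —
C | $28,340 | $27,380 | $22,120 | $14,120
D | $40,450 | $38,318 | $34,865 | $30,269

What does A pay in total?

A pays $193,228

Pooled unit-bids ranked (top 7): 56,160 (A-1), 51,541 (A-2), 45,784 (A-3), 44,400 (B-1), 40,450 (D-1), 40,100 (B-2), 39,743 (A-4)
Next rejected bid: $38,318 (not a price — pay-as-bid).
A's winning unit-bids: 56,160 + 51,541 + 45,784 + 39,743 = $193,228.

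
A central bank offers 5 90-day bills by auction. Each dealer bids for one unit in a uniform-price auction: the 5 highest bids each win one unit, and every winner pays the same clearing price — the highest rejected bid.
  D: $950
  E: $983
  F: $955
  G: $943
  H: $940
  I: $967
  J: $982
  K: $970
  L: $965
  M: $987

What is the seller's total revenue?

Ordering the bids: 987 (M), 983 (E), 982 (J), 970 (K), 967 (I), 965 (L), 955 (F), …
Winners (5 units): M, E, J, K, I.
Clearing price = highest rejected bid = $965.
Total revenue = 5 × $965 = $4,825.

Total revenue: $4,825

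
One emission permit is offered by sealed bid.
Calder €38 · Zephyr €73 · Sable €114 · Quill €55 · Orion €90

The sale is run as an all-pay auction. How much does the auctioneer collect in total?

Bids ranked: 114 (Sable) > 90 (Orion) > 73 (Zephyr) > 55 (Quill) > 38 (Calder)
Sable wins with the top bid; all bids are sunk regardless.
Every bidder forfeits their bid regardless of winning.
Revenue = 38 + 73 + 114 + 55 + 90 = €370.

Total revenue: €370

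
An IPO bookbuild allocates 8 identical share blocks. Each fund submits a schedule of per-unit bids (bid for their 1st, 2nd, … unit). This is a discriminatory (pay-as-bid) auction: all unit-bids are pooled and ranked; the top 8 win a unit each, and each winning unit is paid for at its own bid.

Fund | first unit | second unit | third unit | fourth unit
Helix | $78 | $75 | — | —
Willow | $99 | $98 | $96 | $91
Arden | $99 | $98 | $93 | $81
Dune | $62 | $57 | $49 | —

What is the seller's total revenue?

Total revenue: $755

All unit-bids, highest first — top 8: 99 (Willow-1), 99 (Arden-1), 98 (Willow-2), 98 (Arden-2), 96 (Willow-3), 93 (Arden-3), 91 (Willow-4), 81 (Arden-4)
Next rejected bid: $78 (not a price — pay-as-bid).
Each winning unit pays its own bid.
Revenue = 99 + 99 + 98 + 98 + 96 + 93 + 91 + 81 = $755.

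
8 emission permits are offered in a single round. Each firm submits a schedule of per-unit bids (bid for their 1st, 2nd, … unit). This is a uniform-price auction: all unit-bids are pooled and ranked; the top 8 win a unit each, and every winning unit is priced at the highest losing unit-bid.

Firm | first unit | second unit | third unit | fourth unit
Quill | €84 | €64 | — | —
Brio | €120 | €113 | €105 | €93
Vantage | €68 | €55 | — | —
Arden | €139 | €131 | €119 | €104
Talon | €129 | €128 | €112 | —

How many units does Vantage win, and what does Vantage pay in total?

Pooled unit-bids ranked (top 8): 139 (Arden-1), 131 (Arden-2), 129 (Talon-1), 128 (Talon-2), 120 (Brio-1), 119 (Arden-3), 113 (Brio-2), 112 (Talon-3)
First bid not allocated: €105.
Vantage wins 0 unit(s) at €105 each.

Vantage: 0 units, pays €0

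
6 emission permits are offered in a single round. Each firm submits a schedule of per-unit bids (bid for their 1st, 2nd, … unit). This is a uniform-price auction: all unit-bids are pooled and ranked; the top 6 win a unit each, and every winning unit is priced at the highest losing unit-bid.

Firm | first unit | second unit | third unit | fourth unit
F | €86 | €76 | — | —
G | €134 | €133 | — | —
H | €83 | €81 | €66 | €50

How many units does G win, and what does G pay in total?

Merging the schedules and taking the best 6: 134 (G-1), 133 (G-2), 86 (F-1), 83 (H-1), 81 (H-2), 76 (F-2)
The (k+1)-th unit-bid is €66.
G wins 2 unit(s) at €66 each.

G: 2 units, pays €132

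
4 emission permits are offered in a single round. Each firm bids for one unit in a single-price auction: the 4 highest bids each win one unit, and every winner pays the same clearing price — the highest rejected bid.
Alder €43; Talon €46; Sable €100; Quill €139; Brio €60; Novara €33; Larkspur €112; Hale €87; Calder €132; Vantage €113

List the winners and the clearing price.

Quill, Calder, Vantage, Larkspur; each pays €100

Ordering the bids: 139 (Quill), 132 (Calder), 113 (Vantage), 112 (Larkspur), 100 (Sable), 87 (Hale), …
Top 4: Quill, Calder, Vantage, Larkspur.
Highest unsuccessful bid: €100 → clearing price.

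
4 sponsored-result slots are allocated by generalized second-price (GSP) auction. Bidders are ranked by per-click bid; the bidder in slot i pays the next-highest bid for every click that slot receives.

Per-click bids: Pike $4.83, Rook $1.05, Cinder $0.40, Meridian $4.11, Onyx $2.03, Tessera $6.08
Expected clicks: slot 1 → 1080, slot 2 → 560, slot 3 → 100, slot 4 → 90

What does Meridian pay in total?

Sorting advertisers: $6.08 (Tessera) > $4.83 (Pike) > $4.11 (Meridian) > $2.03 (Onyx) > $1.05 (Rook) > …
Meridian holds slot 3 → pays next bid $2.03 × 100 clicks = $203.00.

Meridian pays $203.00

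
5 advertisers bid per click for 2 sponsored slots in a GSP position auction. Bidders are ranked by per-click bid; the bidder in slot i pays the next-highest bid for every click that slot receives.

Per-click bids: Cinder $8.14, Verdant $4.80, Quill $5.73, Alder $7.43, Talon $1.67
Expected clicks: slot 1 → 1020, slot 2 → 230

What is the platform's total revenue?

Per-click bids in order: $8.14 (Cinder) > $7.43 (Alder) > $5.73 (Quill) > …
Slot 1: Cinder pays $7.43 × 1020 = $7578.60
Slot 2: Alder pays $5.73 × 230 = $1317.90
Total = $8896.50

Total revenue: $8896.50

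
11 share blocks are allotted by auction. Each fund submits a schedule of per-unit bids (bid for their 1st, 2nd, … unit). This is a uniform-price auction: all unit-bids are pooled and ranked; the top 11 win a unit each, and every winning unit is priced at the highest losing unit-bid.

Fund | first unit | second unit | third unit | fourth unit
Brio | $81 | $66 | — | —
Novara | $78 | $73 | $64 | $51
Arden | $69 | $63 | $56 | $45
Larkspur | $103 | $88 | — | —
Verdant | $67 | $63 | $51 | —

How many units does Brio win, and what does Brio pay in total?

Brio: 2 units, pays $112

All unit-bids, highest first — top 11: 103 (Larkspur-1), 88 (Larkspur-2), 81 (Brio-1), 78 (Novara-1), 73 (Novara-2), 69 (Arden-1), 67 (Verdant-1), 66 (Brio-2), 64 (Novara-3), 63 (Arden-2), 63 (Verdant-2)
Highest rejected unit-bid = $56.
Brio wins 2 unit(s) at $56 each.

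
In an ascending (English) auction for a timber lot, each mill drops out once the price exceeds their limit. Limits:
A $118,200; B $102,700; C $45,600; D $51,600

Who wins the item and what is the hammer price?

A wins at $102,700

Limits ranked: 118,200 (A) > 102,700 (B) > 51,600 (D) > 45,600 (C)
B is the last rival to drop out, at $102,700; A remains and wins at that price.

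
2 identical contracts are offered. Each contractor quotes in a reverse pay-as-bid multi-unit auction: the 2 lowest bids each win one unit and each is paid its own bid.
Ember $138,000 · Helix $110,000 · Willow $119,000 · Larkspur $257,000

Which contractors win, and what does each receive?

Sorting: 110,000 (Helix), 119,000 (Willow), 138,000 (Ember), 257,000 (Larkspur)
Winners (2 units): Helix, Willow.
Each winner is paid its own bid: Helix $110,000, Willow $119,000.

Helix $110,000, Willow $119,000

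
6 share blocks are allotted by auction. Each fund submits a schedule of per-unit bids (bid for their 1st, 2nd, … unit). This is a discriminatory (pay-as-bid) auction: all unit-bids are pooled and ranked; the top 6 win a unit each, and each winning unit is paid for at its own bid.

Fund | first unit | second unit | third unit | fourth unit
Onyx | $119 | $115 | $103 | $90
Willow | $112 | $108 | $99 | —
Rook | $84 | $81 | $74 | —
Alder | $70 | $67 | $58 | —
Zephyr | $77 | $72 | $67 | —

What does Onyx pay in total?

Onyx pays $337

All unit-bids, highest first — top 6: 119 (Onyx-1), 115 (Onyx-2), 112 (Willow-1), 108 (Willow-2), 103 (Onyx-3), 99 (Willow-3)
Next rejected bid: $90 (not a price — pay-as-bid).
Onyx's winning unit-bids: 119 + 115 + 103 = $337.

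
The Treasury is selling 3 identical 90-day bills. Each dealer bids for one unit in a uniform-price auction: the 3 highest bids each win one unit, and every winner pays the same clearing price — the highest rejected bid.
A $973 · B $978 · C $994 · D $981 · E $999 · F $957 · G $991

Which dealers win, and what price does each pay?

E, C, G; each pays $981

Ordering the bids: 999 (E), 994 (C), 991 (G), 981 (D), 978 (B), …
Top 3: E, C, G.
Highest unsuccessful bid: $981 → clearing price.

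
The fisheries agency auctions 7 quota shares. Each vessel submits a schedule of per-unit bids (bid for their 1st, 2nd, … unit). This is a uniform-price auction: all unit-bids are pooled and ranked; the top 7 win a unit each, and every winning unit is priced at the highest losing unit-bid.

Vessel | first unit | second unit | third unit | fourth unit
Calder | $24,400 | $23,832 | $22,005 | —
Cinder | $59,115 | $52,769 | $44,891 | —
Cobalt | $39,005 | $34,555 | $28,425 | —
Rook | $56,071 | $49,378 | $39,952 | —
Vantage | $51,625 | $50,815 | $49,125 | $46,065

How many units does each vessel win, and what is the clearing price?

Cinder 2, Rook 2, Vantage 3; clearing price $46,065

All unit-bids, highest first — top 7: 59,115 (Cinder-1), 56,071 (Rook-1), 52,769 (Cinder-2), 51,625 (Vantage-1), 50,815 (Vantage-2), 49,378 (Rook-2), 49,125 (Vantage-3)
First bid not allocated: $46,065.
Allocation: Cinder 2, Rook 2, Vantage 3.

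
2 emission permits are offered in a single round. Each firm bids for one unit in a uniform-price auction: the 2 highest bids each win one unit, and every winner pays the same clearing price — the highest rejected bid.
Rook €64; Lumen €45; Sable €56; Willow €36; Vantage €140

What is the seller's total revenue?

Bids ranked high→low: 140 (Vantage), 64 (Rook), 56 (Sable), 45 (Lumen), …
The 2 highest are Vantage, Rook.
Highest unsuccessful bid: €56 → clearing price.
Total revenue = 2 × €56 = €112.

Total revenue: €112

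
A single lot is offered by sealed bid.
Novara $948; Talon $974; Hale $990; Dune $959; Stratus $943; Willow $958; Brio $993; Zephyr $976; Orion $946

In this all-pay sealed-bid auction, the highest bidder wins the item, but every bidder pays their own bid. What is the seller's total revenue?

Total revenue: $8,687

Bids ranked: 993 (Brio) > 990 (Hale) > 976 (Zephyr) > 974 (Talon) > 959 (Dune) > 958 (Willow) > …
Every bidder forfeits their bid regardless of winning.
Revenue = 948 + 974 + 990 + 959 + 943 + 958 + 993 + 976 + 946 = $8,687.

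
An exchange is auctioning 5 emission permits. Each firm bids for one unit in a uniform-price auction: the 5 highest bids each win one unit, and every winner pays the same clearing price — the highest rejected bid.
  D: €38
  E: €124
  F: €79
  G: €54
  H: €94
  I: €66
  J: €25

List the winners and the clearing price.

E, H, F, I, G; each pays €38

Bids ranked high→low: 124 (E), 94 (H), 79 (F), 66 (I), 54 (G), 38 (D), 25 (J)
Winners (5 units): E, H, F, I, G.
Clearing price = highest rejected bid = €38.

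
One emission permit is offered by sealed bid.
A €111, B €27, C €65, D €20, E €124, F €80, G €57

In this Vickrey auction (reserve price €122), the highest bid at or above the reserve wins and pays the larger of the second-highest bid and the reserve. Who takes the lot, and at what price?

Vickrey auction (reserve price €122): the highest bid at or above the reserve wins and pays the larger of the second-highest bid and the reserve.
Bids in order: 124 (E) > 111 (A) > 80 (F) > 65 (C) > 57 (G) > 27 (B) > …
Highest eligible bid: E at €124.
max(second-highest €111, reserve €122) = €122.

E pays €122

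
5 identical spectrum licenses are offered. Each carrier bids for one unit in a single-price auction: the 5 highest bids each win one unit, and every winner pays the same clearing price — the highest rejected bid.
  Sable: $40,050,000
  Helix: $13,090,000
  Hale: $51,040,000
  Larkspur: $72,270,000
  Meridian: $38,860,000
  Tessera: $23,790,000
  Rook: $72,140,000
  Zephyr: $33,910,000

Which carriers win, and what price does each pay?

Bids ranked high→low: 72,270,000 (Larkspur), 72,140,000 (Rook), 51,040,000 (Hale), 40,050,000 (Sable), 38,860,000 (Meridian), 33,910,000 (Zephyr), 23,790,000 (Tessera), …
Winners (5 units): Larkspur, Rook, Hale, Sable, Meridian.
Clearing price = highest rejected bid = $33,910,000.

Larkspur, Rook, Hale, Sable, Meridian; each pays $33,910,000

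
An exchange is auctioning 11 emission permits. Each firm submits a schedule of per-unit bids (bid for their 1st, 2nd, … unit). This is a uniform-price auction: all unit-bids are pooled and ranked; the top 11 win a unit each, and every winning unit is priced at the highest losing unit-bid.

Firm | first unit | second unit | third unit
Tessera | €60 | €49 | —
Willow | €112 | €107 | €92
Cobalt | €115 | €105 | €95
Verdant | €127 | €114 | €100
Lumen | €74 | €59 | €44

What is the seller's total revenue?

Total revenue: €649

Pooled unit-bids ranked (top 11): 127 (Verdant-1), 115 (Cobalt-1), 114 (Verdant-2), 112 (Willow-1), 107 (Willow-2), 105 (Cobalt-2), 100 (Verdant-3), 95 (Cobalt-3), 92 (Willow-3), 74 (Lumen-1), 60 (Tessera-1)
The (k+1)-th unit-bid is €59.
Allocation: Cobalt 3, Lumen 1, Tessera 1, Verdant 3, Willow 3. Every unit priced at €59.
Revenue = 11 × 59 = €649.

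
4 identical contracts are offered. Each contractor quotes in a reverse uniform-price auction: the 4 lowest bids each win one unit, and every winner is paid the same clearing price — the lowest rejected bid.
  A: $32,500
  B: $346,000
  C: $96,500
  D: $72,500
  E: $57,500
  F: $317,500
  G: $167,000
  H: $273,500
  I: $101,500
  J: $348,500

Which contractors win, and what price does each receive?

Ordering the bids: 32,500 (A), 57,500 (E), 72,500 (D), 96,500 (C), 101,500 (I), 167,000 (G), …
The 4 lowest are A, E, D, C.
Clearing price = lowest rejected bid = $101,500.

A, E, D, C; each is paid $101,500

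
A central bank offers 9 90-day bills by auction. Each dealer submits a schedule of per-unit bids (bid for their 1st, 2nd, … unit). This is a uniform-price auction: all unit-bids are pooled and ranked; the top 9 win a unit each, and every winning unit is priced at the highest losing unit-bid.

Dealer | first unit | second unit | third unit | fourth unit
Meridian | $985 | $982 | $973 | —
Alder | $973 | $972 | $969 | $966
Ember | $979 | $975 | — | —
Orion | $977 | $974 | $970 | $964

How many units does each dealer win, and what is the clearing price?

All unit-bids, highest first — top 9: 985 (Meridian-1), 982 (Meridian-2), 979 (Ember-1), 977 (Orion-1), 975 (Ember-2), 974 (Orion-2), 973 (Meridian-3), 973 (Alder-1), 972 (Alder-2)
The (k+1)-th unit-bid is $970.
Allocation: Alder 2, Ember 2, Meridian 3, Orion 2.

Alder 2, Ember 2, Meridian 3, Orion 2; clearing price $970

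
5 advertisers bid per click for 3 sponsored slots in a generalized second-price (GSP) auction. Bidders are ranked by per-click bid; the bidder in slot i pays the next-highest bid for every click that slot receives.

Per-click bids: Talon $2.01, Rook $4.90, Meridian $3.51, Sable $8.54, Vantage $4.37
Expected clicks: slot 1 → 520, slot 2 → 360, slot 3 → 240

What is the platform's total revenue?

Per-click bids in order: $8.54 (Sable) > $4.90 (Rook) > $4.37 (Vantage) > $3.51 (Meridian) > …
Slot 1: Sable pays $4.90 × 520 = $2548.00
Slot 2: Rook pays $4.37 × 360 = $1573.20
Slot 3: Vantage pays $3.51 × 240 = $842.40
Total = $4963.60

Total revenue: $4963.60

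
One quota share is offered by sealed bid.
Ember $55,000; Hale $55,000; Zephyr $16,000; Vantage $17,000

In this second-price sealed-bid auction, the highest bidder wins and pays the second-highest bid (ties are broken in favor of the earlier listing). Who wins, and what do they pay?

Ember pays $55,000

Bids ranked: 55,000 (Ember) > 55,000 (Hale) > 17,000 (Vantage) > 16,000 (Zephyr)
Ember and Hale tie at $55,000; tie-break gives it to Ember.
Ember is highest; pays the second-highest bid, $55,000.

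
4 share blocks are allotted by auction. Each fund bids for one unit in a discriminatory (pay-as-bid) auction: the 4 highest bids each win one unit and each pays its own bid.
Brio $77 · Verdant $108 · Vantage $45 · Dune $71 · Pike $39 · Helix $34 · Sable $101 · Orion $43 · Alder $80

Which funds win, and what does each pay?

Ordering the bids: 108 (Verdant), 101 (Sable), 80 (Alder), 77 (Brio), 71 (Dune), 45 (Vantage), …
Winners (4 units): Verdant, Sable, Alder, Brio.
Each winner pays its own bid: Verdant $108, Sable $101, Alder $80, Brio $77.

Verdant $108, Sable $101, Alder $80, Brio $77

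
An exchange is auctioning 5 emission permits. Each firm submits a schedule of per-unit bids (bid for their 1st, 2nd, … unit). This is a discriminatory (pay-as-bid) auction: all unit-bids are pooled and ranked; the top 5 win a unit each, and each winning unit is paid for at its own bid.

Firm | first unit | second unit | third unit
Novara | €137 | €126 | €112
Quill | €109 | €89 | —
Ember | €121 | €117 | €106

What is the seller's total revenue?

Total revenue: €613

Merging the schedules and taking the best 5: 137 (Novara-1), 126 (Novara-2), 121 (Ember-1), 117 (Ember-2), 112 (Novara-3)
Next rejected bid: €109 (not a price — pay-as-bid).
Each winning unit pays its own bid.
Revenue = 137 + 126 + 121 + 117 + 112 = €613.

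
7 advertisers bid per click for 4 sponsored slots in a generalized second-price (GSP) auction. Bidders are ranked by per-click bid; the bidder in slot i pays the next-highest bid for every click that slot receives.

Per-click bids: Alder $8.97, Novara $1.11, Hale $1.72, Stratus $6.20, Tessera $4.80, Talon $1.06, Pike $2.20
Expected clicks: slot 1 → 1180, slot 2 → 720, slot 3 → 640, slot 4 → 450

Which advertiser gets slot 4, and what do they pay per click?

Sorting advertisers: $8.97 (Alder) > $6.20 (Stratus) > $4.80 (Tessera) > $2.20 (Pike) > $1.72 (Hale) > …
Slot 4 goes to the fourth-ranked bidder, Pike, who pays the next bid down: $1.72/click.

Pike; $1.72 per click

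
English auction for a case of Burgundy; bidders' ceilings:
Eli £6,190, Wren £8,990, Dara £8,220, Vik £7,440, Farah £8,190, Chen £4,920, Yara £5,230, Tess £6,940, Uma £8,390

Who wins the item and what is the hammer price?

Wren wins at £8,390

Rule: the price rises until one bidder remains; the winner pays the price at which the last rival dropped out.
Limits in order: 8,990 (Wren) > 8,390 (Uma) > 8,220 (Dara) > 8,190 (Farah) > 7,440 (Vik) > 6,940 (Tess) > …
Bidding ends when Uma exits at £8,390; Wren takes it.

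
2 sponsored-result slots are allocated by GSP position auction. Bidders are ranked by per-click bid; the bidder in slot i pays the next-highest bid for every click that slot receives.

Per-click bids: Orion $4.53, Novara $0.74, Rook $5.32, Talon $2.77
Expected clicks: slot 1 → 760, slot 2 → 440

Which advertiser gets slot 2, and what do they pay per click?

Sorting advertisers: $5.32 (Rook) > $4.53 (Orion) > $2.77 (Talon) > …
Slot 2 goes to the second-ranked bidder, Orion, who pays the next bid down: $2.77/click.

Orion; $2.77 per click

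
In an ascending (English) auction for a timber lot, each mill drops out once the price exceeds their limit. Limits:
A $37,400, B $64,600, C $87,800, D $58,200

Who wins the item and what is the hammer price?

Sorting limits: 87,800 (C) > 64,600 (B) > 58,200 (D) > 37,400 (A)
Once the price passes $64,600, only C is left; the hammer falls at B's limit of $64,600.

C wins at $64,600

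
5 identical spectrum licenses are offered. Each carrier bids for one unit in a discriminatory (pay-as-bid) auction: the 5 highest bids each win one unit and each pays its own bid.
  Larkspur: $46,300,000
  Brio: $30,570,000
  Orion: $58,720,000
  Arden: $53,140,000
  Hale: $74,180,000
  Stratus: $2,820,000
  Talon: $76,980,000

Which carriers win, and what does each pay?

Talon $76,980,000, Hale $74,180,000, Orion $58,720,000, Arden $53,140,000, Larkspur $46,300,000

Sorting: 76,980,000 (Talon), 74,180,000 (Hale), 58,720,000 (Orion), 53,140,000 (Arden), 46,300,000 (Larkspur), 30,570,000 (Brio), 2,820,000 (Stratus)
Winners (5 units): Talon, Hale, Orion, Arden, Larkspur.
Each winner pays its own bid: Talon $76,980,000, Hale $74,180,000, Orion $58,720,000, Arden $53,140,000, Larkspur $46,300,000.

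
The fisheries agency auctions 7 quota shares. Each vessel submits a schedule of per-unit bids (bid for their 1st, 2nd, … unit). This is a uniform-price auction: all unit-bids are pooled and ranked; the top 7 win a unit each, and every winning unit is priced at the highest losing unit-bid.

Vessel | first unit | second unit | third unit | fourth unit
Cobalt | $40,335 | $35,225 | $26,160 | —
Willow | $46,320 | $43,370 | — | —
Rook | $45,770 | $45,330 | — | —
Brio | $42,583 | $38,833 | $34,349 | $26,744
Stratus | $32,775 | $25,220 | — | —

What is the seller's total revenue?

Pooled unit-bids ranked (top 7): 46,320 (Willow-1), 45,770 (Rook-1), 45,330 (Rook-2), 43,370 (Willow-2), 42,583 (Brio-1), 40,335 (Cobalt-1), 38,833 (Brio-2)
Highest rejected unit-bid = $35,225.
Allocation: Brio 2, Cobalt 1, Rook 2, Willow 2. Every unit priced at $35,225.
Revenue = 7 × 35,225 = $246,575.

Total revenue: $246,575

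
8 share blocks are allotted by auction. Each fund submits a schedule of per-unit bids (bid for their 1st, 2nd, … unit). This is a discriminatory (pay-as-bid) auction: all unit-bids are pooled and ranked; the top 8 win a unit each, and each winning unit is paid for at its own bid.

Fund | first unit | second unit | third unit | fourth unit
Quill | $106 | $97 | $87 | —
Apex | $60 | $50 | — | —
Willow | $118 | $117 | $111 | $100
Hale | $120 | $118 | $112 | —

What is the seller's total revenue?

Total revenue: $902

Pooled unit-bids ranked (top 8): 120 (Hale-1), 118 (Willow-1), 118 (Hale-2), 117 (Willow-2), 112 (Hale-3), 111 (Willow-3), 106 (Quill-1), 100 (Willow-4)
Next rejected bid: $97 (not a price — pay-as-bid).
Each winning unit pays its own bid.
Revenue = 120 + 118 + 118 + 117 + 112 + 111 + 106 + 100 = $902.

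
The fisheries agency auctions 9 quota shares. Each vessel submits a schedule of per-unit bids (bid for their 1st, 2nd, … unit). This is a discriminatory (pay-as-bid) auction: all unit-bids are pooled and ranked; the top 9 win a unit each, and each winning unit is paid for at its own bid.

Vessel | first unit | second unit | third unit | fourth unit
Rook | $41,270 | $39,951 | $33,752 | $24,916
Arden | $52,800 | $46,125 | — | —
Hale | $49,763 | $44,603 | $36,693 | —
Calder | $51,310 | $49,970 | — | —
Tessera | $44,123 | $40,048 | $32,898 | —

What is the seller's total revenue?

Total revenue: $420,012

Merging the schedules and taking the best 9: 52,800 (Arden-1), 51,310 (Calder-1), 49,970 (Calder-2), 49,763 (Hale-1), 46,125 (Arden-2), 44,603 (Hale-2), 44,123 (Tessera-1), 41,270 (Rook-1), 40,048 (Tessera-2)
Next rejected bid: $39,951 (not a price — pay-as-bid).
Each winning unit pays its own bid.
Revenue = 52,800 + 51,310 + 49,970 + 49,763 + 46,125 + 44,603 + 44,123 + 41,270 + 40,048 = $420,012.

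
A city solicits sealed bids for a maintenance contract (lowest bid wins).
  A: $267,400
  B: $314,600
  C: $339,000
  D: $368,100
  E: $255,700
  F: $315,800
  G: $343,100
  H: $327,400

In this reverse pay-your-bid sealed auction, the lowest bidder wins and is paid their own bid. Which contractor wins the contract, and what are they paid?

E is paid $255,700

Sorting bids: 255,700 (E) < 267,400 (A) < 314,600 (B) < 315,800 (F) < 327,400 (H) < 339,000 (C) < …
First-price: E is paid what they bid, $255,700.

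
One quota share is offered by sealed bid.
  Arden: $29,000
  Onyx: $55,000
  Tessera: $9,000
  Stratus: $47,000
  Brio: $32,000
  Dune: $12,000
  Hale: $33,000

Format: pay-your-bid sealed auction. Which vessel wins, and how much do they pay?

Bids ranked: 55,000 (Onyx) > 47,000 (Stratus) > 33,000 (Hale) > 32,000 (Brio) > 29,000 (Arden) > 12,000 (Dune) > …
Onyx has the highest bid and pays exactly that: $55,000.

Onyx pays $55,000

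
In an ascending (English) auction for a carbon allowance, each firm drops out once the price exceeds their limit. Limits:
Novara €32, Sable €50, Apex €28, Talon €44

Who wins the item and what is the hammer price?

Ascending (English) auction: the price rises until one bidder remains; the winner pays the price at which the last rival dropped out.
Limits in order: 50 (Sable) > 44 (Talon) > 32 (Novara) > 28 (Apex)
Talon is the last rival to drop out, at €44; Sable remains and wins at that price.

Sable wins at €44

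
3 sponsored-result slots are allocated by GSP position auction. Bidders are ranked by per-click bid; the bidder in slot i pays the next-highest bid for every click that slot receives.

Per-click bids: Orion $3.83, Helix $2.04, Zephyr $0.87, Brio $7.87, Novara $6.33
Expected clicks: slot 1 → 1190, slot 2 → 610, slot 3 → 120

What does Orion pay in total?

Orion pays $244.80

Per-click bids in order: $7.87 (Brio) > $6.33 (Novara) > $3.83 (Orion) > $2.04 (Helix) > …
Orion holds slot 3 → pays next bid $2.04 × 120 clicks = $244.80.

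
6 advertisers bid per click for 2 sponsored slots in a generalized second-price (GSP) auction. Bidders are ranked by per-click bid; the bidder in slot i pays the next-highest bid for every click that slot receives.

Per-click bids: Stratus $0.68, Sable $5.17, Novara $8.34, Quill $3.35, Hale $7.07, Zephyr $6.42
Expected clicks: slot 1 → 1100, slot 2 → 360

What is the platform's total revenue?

Total revenue: $10088.20

Per-click bids in order: $8.34 (Novara) > $7.07 (Hale) > $6.42 (Zephyr) > …
Slot 1: Novara pays $7.07 × 1100 = $7777.00
Slot 2: Hale pays $6.42 × 360 = $2311.20
Total = $10088.20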